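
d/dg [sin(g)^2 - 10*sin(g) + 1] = 2*(sin(g) - 5)*cos(g)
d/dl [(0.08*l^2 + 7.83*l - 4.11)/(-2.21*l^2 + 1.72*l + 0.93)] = (17.4419*l^2 - 18.0174*l + 14.3511)/(4.8841*l^4 - 7.6024*l^3 - 1.1522*l^2 + 3.1992*l + 0.8649)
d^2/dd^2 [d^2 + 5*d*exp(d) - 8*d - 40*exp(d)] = 5*d*exp(d) - 30*exp(d) + 2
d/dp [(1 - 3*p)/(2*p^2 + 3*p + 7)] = 2*(3*p^2 - 2*p - 12)/(4*p^4 + 12*p^3 + 37*p^2 + 42*p + 49)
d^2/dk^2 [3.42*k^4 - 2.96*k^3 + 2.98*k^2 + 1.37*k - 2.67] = 41.04*k^2 - 17.76*k + 5.96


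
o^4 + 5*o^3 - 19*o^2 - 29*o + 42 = (o - 3)*(o - 1)*(o + 2)*(o + 7)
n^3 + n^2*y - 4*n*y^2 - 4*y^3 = (n - 2*y)*(n + y)*(n + 2*y)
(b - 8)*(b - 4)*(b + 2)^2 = b^4 - 8*b^3 - 12*b^2 + 80*b + 128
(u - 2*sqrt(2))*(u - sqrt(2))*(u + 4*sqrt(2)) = u^3 + sqrt(2)*u^2 - 20*u + 16*sqrt(2)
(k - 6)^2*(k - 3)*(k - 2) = k^4 - 17*k^3 + 102*k^2 - 252*k + 216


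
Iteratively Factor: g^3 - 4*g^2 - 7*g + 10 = (g + 2)*(g^2 - 6*g + 5) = (g - 5)*(g + 2)*(g - 1)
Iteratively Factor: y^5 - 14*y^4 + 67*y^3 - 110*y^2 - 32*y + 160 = (y + 1)*(y^4 - 15*y^3 + 82*y^2 - 192*y + 160) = (y - 4)*(y + 1)*(y^3 - 11*y^2 + 38*y - 40) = (y - 5)*(y - 4)*(y + 1)*(y^2 - 6*y + 8) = (y - 5)*(y - 4)^2*(y + 1)*(y - 2)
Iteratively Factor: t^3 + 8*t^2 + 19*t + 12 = (t + 4)*(t^2 + 4*t + 3) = (t + 3)*(t + 4)*(t + 1)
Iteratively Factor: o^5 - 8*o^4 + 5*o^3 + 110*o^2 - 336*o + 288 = (o - 3)*(o^4 - 5*o^3 - 10*o^2 + 80*o - 96) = (o - 3)*(o + 4)*(o^3 - 9*o^2 + 26*o - 24) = (o - 3)*(o - 2)*(o + 4)*(o^2 - 7*o + 12) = (o - 4)*(o - 3)*(o - 2)*(o + 4)*(o - 3)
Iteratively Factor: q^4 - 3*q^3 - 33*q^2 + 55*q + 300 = (q - 5)*(q^3 + 2*q^2 - 23*q - 60) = (q - 5)^2*(q^2 + 7*q + 12) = (q - 5)^2*(q + 4)*(q + 3)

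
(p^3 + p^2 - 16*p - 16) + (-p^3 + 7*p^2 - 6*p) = 8*p^2 - 22*p - 16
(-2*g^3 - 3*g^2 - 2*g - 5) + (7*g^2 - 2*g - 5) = -2*g^3 + 4*g^2 - 4*g - 10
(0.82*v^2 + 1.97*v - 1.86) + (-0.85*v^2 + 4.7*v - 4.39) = -0.03*v^2 + 6.67*v - 6.25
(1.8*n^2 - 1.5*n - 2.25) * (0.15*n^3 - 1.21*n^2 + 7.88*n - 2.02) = 0.27*n^5 - 2.403*n^4 + 15.6615*n^3 - 12.7335*n^2 - 14.7*n + 4.545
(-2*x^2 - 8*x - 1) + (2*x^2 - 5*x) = -13*x - 1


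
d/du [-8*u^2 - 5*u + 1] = -16*u - 5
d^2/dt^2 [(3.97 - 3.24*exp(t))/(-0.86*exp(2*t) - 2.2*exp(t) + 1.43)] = (2.396304*exp(4*t) - 17.874928*exp(3*t) + 1.37359199999999*exp(2*t) - 28.550984*exp(t) - 5.864144)*exp(t)/(0.636056*exp(6*t) + 4.88136*exp(5*t) + 9.314316*exp(4*t) - 5.58536*exp(3*t) - 15.487758*exp(2*t) + 13.49634*exp(t) - 2.924207)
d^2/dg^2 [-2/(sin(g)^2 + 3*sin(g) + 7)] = 2*(4*sin(g)^4 + 9*sin(g)^3 - 25*sin(g)^2 - 39*sin(g) - 4)/(sin(g)^2 + 3*sin(g) + 7)^3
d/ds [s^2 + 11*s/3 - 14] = 2*s + 11/3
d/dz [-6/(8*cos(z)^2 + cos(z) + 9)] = -6*(16*cos(z) + 1)*sin(z)/(8*cos(z)^2 + cos(z) + 9)^2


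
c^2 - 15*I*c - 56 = (c - 8*I)*(c - 7*I)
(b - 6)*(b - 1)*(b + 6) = b^3 - b^2 - 36*b + 36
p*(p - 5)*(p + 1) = p^3 - 4*p^2 - 5*p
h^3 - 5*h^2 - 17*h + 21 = (h - 7)*(h - 1)*(h + 3)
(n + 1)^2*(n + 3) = n^3 + 5*n^2 + 7*n + 3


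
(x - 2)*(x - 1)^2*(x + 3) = x^4 - x^3 - 7*x^2 + 13*x - 6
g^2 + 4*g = g*(g + 4)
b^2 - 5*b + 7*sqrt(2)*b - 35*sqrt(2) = (b - 5)*(b + 7*sqrt(2))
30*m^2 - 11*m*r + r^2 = (-6*m + r)*(-5*m + r)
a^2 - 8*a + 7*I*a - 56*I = (a - 8)*(a + 7*I)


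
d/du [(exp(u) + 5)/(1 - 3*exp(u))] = 16*exp(u)/(3*exp(u) - 1)^2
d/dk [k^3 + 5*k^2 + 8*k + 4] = 3*k^2 + 10*k + 8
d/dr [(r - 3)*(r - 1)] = 2*r - 4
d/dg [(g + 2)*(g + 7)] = 2*g + 9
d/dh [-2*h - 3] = -2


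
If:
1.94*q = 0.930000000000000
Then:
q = 0.48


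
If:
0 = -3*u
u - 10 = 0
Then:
No Solution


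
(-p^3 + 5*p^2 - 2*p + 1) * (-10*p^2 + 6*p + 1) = 10*p^5 - 56*p^4 + 49*p^3 - 17*p^2 + 4*p + 1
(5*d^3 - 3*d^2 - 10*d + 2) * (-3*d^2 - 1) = -15*d^5 + 9*d^4 + 25*d^3 - 3*d^2 + 10*d - 2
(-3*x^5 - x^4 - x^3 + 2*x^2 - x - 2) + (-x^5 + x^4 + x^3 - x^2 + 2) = -4*x^5 + x^2 - x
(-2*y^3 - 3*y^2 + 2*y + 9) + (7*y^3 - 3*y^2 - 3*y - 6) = 5*y^3 - 6*y^2 - y + 3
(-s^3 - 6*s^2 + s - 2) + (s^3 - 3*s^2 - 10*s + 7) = -9*s^2 - 9*s + 5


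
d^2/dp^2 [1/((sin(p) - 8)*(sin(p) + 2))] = (-4*sin(p)^4 + 18*sin(p)^3 - 94*sin(p)^2 + 60*sin(p) + 104)/((sin(p) - 8)^3*(sin(p) + 2)^3)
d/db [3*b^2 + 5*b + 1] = 6*b + 5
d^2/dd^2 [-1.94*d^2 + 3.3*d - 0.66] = -3.88000000000000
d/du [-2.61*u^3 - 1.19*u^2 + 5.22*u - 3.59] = -7.83*u^2 - 2.38*u + 5.22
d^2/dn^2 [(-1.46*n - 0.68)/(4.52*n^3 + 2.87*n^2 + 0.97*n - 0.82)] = (-178.970304*n^5 - 280.350288*n^4 - 152.389012*n^3 - 116.431032*n^2 - 47.096208*n - 6.802816)/(92.345408*n^9 + 175.905744*n^8 + 171.144828*n^7 + 48.880487*n^6 - 27.096225*n^5 - 33.732873*n^4 - 3.666371*n^3 + 3.47475*n^2 + 1.956684*n - 0.551368)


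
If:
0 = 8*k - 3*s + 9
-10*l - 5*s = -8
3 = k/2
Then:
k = 6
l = -87/10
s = 19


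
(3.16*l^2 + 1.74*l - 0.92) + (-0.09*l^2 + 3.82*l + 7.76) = 3.07*l^2 + 5.56*l + 6.84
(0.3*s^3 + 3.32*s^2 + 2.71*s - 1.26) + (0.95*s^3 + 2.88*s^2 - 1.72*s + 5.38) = 1.25*s^3 + 6.2*s^2 + 0.99*s + 4.12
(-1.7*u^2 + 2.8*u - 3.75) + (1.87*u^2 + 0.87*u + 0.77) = 0.17*u^2 + 3.67*u - 2.98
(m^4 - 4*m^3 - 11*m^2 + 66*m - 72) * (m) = m^5 - 4*m^4 - 11*m^3 + 66*m^2 - 72*m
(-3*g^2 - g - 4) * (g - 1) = -3*g^3 + 2*g^2 - 3*g + 4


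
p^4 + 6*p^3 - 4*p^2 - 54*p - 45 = (p - 3)*(p + 1)*(p + 3)*(p + 5)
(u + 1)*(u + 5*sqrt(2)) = u^2 + u + 5*sqrt(2)*u + 5*sqrt(2)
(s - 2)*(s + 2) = s^2 - 4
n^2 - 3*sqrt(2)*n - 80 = (n - 8*sqrt(2))*(n + 5*sqrt(2))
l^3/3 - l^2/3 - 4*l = l*(l/3 + 1)*(l - 4)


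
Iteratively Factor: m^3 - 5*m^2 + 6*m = (m - 2)*(m^2 - 3*m) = m*(m - 2)*(m - 3)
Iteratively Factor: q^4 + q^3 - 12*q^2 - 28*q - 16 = (q - 4)*(q^3 + 5*q^2 + 8*q + 4) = (q - 4)*(q + 2)*(q^2 + 3*q + 2) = (q - 4)*(q + 2)^2*(q + 1)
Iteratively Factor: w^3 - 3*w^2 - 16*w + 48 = (w - 3)*(w^2 - 16) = (w - 4)*(w - 3)*(w + 4)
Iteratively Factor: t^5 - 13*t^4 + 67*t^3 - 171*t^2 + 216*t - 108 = (t - 3)*(t^4 - 10*t^3 + 37*t^2 - 60*t + 36) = (t - 3)*(t - 2)*(t^3 - 8*t^2 + 21*t - 18) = (t - 3)*(t - 2)^2*(t^2 - 6*t + 9) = (t - 3)^2*(t - 2)^2*(t - 3)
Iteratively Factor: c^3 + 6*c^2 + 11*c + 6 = (c + 1)*(c^2 + 5*c + 6) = (c + 1)*(c + 2)*(c + 3)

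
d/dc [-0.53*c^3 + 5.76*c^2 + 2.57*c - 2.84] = -1.59*c^2 + 11.52*c + 2.57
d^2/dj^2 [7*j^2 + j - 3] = 14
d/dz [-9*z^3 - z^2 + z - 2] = -27*z^2 - 2*z + 1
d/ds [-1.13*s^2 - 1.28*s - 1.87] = -2.26*s - 1.28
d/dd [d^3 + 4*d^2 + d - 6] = 3*d^2 + 8*d + 1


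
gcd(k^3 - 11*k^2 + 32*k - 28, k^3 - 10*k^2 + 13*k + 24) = 1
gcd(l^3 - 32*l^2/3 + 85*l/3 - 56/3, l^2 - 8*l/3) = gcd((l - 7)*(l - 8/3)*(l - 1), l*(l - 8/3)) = l - 8/3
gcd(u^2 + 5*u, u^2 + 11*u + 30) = u + 5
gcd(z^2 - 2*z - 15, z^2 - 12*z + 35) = z - 5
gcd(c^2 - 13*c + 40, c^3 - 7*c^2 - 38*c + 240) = c^2 - 13*c + 40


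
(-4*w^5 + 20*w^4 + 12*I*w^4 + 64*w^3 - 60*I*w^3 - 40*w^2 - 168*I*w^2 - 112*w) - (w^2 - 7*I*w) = -4*w^5 + 20*w^4 + 12*I*w^4 + 64*w^3 - 60*I*w^3 - 41*w^2 - 168*I*w^2 - 112*w + 7*I*w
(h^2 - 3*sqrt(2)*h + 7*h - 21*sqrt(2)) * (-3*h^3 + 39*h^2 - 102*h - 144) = -3*h^5 + 9*sqrt(2)*h^4 + 18*h^4 - 54*sqrt(2)*h^3 + 171*h^3 - 858*h^2 - 513*sqrt(2)*h^2 - 1008*h + 2574*sqrt(2)*h + 3024*sqrt(2)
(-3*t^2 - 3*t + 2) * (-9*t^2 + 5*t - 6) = 27*t^4 + 12*t^3 - 15*t^2 + 28*t - 12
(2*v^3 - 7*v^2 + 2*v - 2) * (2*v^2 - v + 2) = 4*v^5 - 16*v^4 + 15*v^3 - 20*v^2 + 6*v - 4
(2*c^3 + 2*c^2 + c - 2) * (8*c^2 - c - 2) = 16*c^5 + 14*c^4 + 2*c^3 - 21*c^2 + 4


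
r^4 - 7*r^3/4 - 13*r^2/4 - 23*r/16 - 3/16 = (r - 3)*(r + 1/4)*(r + 1/2)^2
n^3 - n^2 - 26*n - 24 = (n - 6)*(n + 1)*(n + 4)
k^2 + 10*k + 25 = (k + 5)^2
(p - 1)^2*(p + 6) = p^3 + 4*p^2 - 11*p + 6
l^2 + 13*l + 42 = (l + 6)*(l + 7)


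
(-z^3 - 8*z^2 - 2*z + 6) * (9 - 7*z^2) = 7*z^5 + 56*z^4 + 5*z^3 - 114*z^2 - 18*z + 54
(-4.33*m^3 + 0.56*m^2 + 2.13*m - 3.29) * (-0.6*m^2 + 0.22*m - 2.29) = 2.598*m^5 - 1.2886*m^4 + 8.7609*m^3 + 1.1602*m^2 - 5.6015*m + 7.5341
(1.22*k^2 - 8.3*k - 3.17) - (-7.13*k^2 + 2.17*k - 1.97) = 8.35*k^2 - 10.47*k - 1.2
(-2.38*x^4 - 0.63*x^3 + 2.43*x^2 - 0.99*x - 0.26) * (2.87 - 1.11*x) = 2.6418*x^5 - 6.1313*x^4 - 4.5054*x^3 + 8.073*x^2 - 2.5527*x - 0.7462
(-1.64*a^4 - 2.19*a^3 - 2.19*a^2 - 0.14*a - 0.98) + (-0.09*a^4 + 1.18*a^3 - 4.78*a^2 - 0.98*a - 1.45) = -1.73*a^4 - 1.01*a^3 - 6.97*a^2 - 1.12*a - 2.43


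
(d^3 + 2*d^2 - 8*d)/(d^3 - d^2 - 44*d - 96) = d*(d - 2)/(d^2 - 5*d - 24)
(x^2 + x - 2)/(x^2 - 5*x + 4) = (x + 2)/(x - 4)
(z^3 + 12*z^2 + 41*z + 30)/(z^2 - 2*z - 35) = (z^2 + 7*z + 6)/(z - 7)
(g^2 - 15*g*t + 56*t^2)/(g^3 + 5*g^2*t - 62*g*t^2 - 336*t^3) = (g - 7*t)/(g^2 + 13*g*t + 42*t^2)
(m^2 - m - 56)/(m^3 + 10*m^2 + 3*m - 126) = (m - 8)/(m^2 + 3*m - 18)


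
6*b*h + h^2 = h*(6*b + h)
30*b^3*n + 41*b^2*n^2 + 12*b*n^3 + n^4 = n*(b + n)*(5*b + n)*(6*b + n)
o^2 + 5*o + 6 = (o + 2)*(o + 3)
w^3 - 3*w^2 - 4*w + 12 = (w - 3)*(w - 2)*(w + 2)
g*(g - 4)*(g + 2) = g^3 - 2*g^2 - 8*g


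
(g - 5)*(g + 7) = g^2 + 2*g - 35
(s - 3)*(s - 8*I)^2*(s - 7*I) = s^4 - 3*s^3 - 23*I*s^3 - 176*s^2 + 69*I*s^2 + 528*s + 448*I*s - 1344*I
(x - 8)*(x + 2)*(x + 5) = x^3 - x^2 - 46*x - 80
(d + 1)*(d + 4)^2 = d^3 + 9*d^2 + 24*d + 16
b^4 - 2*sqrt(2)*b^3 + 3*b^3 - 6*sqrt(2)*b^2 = b^2*(b + 3)*(b - 2*sqrt(2))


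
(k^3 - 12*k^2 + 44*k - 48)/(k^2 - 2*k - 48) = (-k^3 + 12*k^2 - 44*k + 48)/(-k^2 + 2*k + 48)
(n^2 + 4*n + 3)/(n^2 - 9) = (n + 1)/(n - 3)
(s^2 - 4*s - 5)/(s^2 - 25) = (s + 1)/(s + 5)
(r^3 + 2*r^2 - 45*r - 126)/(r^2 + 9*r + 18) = r - 7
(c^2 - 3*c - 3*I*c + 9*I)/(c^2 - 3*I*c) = (c - 3)/c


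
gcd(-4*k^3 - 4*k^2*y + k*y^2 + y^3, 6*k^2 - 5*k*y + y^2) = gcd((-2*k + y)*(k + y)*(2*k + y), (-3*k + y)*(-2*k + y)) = -2*k + y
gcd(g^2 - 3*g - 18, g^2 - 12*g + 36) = g - 6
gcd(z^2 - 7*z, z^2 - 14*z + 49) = z - 7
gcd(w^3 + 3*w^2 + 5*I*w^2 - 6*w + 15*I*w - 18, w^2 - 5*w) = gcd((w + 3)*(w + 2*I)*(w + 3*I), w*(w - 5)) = 1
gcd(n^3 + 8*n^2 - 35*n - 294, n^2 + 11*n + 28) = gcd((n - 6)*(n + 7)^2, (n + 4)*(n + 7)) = n + 7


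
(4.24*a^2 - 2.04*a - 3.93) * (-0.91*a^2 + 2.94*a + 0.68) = -3.8584*a^4 + 14.322*a^3 + 0.4619*a^2 - 12.9414*a - 2.6724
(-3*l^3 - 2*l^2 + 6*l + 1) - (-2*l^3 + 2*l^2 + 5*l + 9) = -l^3 - 4*l^2 + l - 8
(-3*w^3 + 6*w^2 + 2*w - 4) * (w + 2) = -3*w^4 + 14*w^2 - 8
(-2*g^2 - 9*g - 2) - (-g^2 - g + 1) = -g^2 - 8*g - 3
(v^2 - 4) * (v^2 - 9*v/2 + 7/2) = v^4 - 9*v^3/2 - v^2/2 + 18*v - 14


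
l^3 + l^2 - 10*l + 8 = (l - 2)*(l - 1)*(l + 4)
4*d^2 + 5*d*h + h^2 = (d + h)*(4*d + h)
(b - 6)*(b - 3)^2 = b^3 - 12*b^2 + 45*b - 54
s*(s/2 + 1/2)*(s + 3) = s^3/2 + 2*s^2 + 3*s/2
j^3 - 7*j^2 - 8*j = j*(j - 8)*(j + 1)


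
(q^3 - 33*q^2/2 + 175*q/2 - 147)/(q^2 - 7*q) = q - 19/2 + 21/q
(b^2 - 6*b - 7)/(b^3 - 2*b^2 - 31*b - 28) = 1/(b + 4)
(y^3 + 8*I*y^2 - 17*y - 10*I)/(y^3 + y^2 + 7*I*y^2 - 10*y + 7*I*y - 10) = (y + I)/(y + 1)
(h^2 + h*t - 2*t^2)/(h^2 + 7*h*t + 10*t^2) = (h - t)/(h + 5*t)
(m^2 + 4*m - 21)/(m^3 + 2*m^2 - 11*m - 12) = (m + 7)/(m^2 + 5*m + 4)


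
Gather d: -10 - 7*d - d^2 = -d^2 - 7*d - 10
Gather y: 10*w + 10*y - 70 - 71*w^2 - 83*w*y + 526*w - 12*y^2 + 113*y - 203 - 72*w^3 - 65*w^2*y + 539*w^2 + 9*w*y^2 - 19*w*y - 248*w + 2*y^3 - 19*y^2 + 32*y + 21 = -72*w^3 + 468*w^2 + 288*w + 2*y^3 + y^2*(9*w - 31) + y*(-65*w^2 - 102*w + 155) - 252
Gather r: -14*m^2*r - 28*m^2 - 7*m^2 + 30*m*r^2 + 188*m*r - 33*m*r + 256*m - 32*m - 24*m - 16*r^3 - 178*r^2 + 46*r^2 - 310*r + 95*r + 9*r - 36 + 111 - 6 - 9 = -35*m^2 + 200*m - 16*r^3 + r^2*(30*m - 132) + r*(-14*m^2 + 155*m - 206) + 60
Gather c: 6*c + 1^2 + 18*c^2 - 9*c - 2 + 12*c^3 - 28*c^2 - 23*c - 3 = 12*c^3 - 10*c^2 - 26*c - 4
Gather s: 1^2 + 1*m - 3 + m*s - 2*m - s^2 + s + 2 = -m - s^2 + s*(m + 1)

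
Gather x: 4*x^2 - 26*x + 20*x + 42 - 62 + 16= 4*x^2 - 6*x - 4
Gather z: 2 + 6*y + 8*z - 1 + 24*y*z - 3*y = 3*y + z*(24*y + 8) + 1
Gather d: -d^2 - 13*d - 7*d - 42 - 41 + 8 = -d^2 - 20*d - 75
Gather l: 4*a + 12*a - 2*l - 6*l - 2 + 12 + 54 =16*a - 8*l + 64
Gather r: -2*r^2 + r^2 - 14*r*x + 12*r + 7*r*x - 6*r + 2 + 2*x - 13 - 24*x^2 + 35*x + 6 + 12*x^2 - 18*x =-r^2 + r*(6 - 7*x) - 12*x^2 + 19*x - 5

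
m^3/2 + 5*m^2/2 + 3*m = m*(m/2 + 1)*(m + 3)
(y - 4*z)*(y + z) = y^2 - 3*y*z - 4*z^2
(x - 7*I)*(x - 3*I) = x^2 - 10*I*x - 21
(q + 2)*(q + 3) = q^2 + 5*q + 6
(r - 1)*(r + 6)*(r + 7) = r^3 + 12*r^2 + 29*r - 42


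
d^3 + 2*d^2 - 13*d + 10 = (d - 2)*(d - 1)*(d + 5)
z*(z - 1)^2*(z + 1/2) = z^4 - 3*z^3/2 + z/2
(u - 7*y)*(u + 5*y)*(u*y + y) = u^3*y - 2*u^2*y^2 + u^2*y - 35*u*y^3 - 2*u*y^2 - 35*y^3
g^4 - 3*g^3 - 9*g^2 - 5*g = g*(g - 5)*(g + 1)^2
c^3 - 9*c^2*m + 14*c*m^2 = c*(c - 7*m)*(c - 2*m)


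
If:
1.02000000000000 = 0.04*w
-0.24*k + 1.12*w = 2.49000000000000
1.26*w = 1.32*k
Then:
No Solution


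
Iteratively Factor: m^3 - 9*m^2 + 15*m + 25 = (m - 5)*(m^2 - 4*m - 5) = (m - 5)*(m + 1)*(m - 5)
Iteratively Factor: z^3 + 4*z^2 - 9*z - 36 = (z + 4)*(z^2 - 9) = (z - 3)*(z + 4)*(z + 3)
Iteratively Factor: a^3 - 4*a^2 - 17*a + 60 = (a - 3)*(a^2 - a - 20) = (a - 5)*(a - 3)*(a + 4)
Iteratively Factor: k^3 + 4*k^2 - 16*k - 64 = (k + 4)*(k^2 - 16) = (k - 4)*(k + 4)*(k + 4)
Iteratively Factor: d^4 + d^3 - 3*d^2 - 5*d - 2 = (d + 1)*(d^3 - 3*d - 2) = (d + 1)^2*(d^2 - d - 2) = (d + 1)^3*(d - 2)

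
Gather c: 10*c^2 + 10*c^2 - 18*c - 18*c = 20*c^2 - 36*c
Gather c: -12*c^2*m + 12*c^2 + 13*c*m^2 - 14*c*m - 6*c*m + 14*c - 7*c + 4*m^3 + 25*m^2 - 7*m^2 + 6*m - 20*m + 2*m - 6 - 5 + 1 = c^2*(12 - 12*m) + c*(13*m^2 - 20*m + 7) + 4*m^3 + 18*m^2 - 12*m - 10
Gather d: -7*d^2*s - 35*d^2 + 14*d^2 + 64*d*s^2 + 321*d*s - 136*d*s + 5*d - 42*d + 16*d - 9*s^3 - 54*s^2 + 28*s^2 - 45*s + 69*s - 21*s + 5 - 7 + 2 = d^2*(-7*s - 21) + d*(64*s^2 + 185*s - 21) - 9*s^3 - 26*s^2 + 3*s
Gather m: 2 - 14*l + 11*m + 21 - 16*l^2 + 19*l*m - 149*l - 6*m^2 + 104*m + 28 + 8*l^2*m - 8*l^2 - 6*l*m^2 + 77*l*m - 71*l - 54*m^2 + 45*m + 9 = -24*l^2 - 234*l + m^2*(-6*l - 60) + m*(8*l^2 + 96*l + 160) + 60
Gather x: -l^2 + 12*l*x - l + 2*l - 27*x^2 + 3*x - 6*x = -l^2 + l - 27*x^2 + x*(12*l - 3)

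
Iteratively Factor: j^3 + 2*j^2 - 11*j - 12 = (j + 1)*(j^2 + j - 12) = (j - 3)*(j + 1)*(j + 4)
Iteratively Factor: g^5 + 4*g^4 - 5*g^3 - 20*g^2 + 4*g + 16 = (g + 4)*(g^4 - 5*g^2 + 4) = (g + 2)*(g + 4)*(g^3 - 2*g^2 - g + 2) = (g - 1)*(g + 2)*(g + 4)*(g^2 - g - 2) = (g - 2)*(g - 1)*(g + 2)*(g + 4)*(g + 1)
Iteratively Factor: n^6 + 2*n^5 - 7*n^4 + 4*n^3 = (n)*(n^5 + 2*n^4 - 7*n^3 + 4*n^2) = n*(n + 4)*(n^4 - 2*n^3 + n^2) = n^2*(n + 4)*(n^3 - 2*n^2 + n) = n^3*(n + 4)*(n^2 - 2*n + 1) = n^3*(n - 1)*(n + 4)*(n - 1)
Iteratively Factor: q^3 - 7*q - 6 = (q - 3)*(q^2 + 3*q + 2) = (q - 3)*(q + 1)*(q + 2)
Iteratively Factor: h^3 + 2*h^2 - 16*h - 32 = (h + 4)*(h^2 - 2*h - 8) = (h + 2)*(h + 4)*(h - 4)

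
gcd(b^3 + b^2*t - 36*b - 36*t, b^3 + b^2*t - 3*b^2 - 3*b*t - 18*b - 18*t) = b^2 + b*t - 6*b - 6*t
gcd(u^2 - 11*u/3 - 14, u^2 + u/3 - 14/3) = u + 7/3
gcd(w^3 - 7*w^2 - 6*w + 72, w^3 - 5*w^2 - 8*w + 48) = w^2 - w - 12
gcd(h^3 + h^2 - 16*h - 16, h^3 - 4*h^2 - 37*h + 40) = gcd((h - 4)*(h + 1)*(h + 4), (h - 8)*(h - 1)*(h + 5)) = 1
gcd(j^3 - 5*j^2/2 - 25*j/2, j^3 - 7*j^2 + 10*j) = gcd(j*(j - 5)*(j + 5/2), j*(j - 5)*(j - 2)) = j^2 - 5*j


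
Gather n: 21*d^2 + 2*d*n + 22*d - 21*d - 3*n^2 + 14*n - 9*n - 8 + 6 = 21*d^2 + d - 3*n^2 + n*(2*d + 5) - 2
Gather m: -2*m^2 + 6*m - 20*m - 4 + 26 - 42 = -2*m^2 - 14*m - 20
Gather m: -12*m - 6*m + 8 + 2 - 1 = 9 - 18*m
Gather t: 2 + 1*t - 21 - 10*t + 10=-9*t - 9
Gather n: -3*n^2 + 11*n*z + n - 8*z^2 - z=-3*n^2 + n*(11*z + 1) - 8*z^2 - z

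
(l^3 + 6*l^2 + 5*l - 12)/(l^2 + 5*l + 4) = (l^2 + 2*l - 3)/(l + 1)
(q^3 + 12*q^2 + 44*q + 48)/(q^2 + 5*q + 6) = (q^2 + 10*q + 24)/(q + 3)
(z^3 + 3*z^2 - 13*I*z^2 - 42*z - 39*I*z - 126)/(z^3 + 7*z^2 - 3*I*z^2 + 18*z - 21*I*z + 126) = (z^2 + z*(3 - 7*I) - 21*I)/(z^2 + z*(7 + 3*I) + 21*I)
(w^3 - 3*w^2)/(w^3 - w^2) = (w - 3)/(w - 1)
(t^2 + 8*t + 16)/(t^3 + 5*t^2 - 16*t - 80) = (t + 4)/(t^2 + t - 20)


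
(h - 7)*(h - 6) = h^2 - 13*h + 42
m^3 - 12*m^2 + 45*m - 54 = (m - 6)*(m - 3)^2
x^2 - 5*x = x*(x - 5)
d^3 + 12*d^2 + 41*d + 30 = (d + 1)*(d + 5)*(d + 6)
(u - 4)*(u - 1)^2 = u^3 - 6*u^2 + 9*u - 4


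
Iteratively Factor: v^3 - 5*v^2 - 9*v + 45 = (v + 3)*(v^2 - 8*v + 15) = (v - 5)*(v + 3)*(v - 3)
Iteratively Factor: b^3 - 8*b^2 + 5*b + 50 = (b - 5)*(b^2 - 3*b - 10) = (b - 5)^2*(b + 2)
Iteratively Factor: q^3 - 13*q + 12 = (q - 3)*(q^2 + 3*q - 4) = (q - 3)*(q - 1)*(q + 4)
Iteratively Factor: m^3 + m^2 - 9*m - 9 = (m + 3)*(m^2 - 2*m - 3) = (m + 1)*(m + 3)*(m - 3)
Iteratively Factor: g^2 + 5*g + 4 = (g + 1)*(g + 4)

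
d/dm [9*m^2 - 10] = 18*m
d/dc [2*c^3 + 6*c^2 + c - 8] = 6*c^2 + 12*c + 1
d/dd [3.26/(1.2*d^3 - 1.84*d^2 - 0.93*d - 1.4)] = (-11.736*d^2 + 11.9968*d + 3.0318)/(-1.2*d^3 + 1.84*d^2 + 0.93*d + 1.4)^2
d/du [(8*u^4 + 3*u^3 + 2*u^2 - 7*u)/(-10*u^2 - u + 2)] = 2*(-80*u^5 - 27*u^4 + 29*u^3 - 27*u^2 + 4*u - 7)/(100*u^4 + 20*u^3 - 39*u^2 - 4*u + 4)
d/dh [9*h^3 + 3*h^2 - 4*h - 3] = 27*h^2 + 6*h - 4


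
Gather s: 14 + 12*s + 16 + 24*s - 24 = 36*s + 6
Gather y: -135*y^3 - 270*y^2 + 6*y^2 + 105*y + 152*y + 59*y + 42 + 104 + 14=-135*y^3 - 264*y^2 + 316*y + 160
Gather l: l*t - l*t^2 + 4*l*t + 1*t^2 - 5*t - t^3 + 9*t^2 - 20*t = l*(-t^2 + 5*t) - t^3 + 10*t^2 - 25*t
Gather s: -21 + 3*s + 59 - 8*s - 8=30 - 5*s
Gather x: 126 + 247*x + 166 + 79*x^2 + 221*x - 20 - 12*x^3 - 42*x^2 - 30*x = -12*x^3 + 37*x^2 + 438*x + 272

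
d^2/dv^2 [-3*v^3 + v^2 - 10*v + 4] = 2 - 18*v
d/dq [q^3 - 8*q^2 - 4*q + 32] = 3*q^2 - 16*q - 4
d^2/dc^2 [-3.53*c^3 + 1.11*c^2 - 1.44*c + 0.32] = 2.22 - 21.18*c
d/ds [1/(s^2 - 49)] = -2*s/(s^2 - 49)^2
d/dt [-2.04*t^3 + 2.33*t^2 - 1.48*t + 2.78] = -6.12*t^2 + 4.66*t - 1.48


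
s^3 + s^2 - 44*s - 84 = (s - 7)*(s + 2)*(s + 6)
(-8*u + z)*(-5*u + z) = 40*u^2 - 13*u*z + z^2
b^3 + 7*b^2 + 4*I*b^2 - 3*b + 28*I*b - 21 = (b + 7)*(b + I)*(b + 3*I)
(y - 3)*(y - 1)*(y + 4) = y^3 - 13*y + 12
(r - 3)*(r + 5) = r^2 + 2*r - 15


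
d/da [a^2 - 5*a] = 2*a - 5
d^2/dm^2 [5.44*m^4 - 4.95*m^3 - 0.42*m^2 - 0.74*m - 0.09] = 65.28*m^2 - 29.7*m - 0.84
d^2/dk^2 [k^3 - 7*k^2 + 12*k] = 6*k - 14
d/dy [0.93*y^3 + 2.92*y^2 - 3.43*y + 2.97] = 2.79*y^2 + 5.84*y - 3.43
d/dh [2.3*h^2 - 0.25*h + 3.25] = 4.6*h - 0.25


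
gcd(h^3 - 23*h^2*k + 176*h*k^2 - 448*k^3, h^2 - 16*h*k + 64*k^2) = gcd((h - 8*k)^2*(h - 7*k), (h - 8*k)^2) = h^2 - 16*h*k + 64*k^2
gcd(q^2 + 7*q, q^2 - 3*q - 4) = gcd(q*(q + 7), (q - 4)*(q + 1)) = 1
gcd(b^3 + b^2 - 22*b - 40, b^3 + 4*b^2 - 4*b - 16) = b^2 + 6*b + 8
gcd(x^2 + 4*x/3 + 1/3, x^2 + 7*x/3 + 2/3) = x + 1/3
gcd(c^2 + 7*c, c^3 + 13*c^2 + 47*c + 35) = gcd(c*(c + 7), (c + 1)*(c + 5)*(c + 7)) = c + 7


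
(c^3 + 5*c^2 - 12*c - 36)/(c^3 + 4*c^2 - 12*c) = (c^2 - c - 6)/(c*(c - 2))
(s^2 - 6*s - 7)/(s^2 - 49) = (s + 1)/(s + 7)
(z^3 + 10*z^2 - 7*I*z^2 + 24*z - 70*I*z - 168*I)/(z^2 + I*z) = (z^3 + z^2*(10 - 7*I) + 2*z*(12 - 35*I) - 168*I)/(z*(z + I))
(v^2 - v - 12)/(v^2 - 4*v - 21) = (v - 4)/(v - 7)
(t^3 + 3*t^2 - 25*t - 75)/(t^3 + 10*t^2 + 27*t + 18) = (t^2 - 25)/(t^2 + 7*t + 6)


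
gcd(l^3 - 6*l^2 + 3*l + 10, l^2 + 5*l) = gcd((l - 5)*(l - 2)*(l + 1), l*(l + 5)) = 1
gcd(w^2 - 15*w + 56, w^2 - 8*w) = w - 8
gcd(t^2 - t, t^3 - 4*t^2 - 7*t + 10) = t - 1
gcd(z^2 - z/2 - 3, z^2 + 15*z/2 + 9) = z + 3/2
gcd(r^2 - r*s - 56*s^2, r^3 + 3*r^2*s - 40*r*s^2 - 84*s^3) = r + 7*s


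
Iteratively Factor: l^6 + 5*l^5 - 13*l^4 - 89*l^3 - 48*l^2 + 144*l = (l - 1)*(l^5 + 6*l^4 - 7*l^3 - 96*l^2 - 144*l) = (l - 1)*(l + 3)*(l^4 + 3*l^3 - 16*l^2 - 48*l) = (l - 1)*(l + 3)^2*(l^3 - 16*l) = (l - 1)*(l + 3)^2*(l + 4)*(l^2 - 4*l) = (l - 4)*(l - 1)*(l + 3)^2*(l + 4)*(l)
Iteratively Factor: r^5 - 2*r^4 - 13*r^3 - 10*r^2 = (r)*(r^4 - 2*r^3 - 13*r^2 - 10*r) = r*(r - 5)*(r^3 + 3*r^2 + 2*r) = r*(r - 5)*(r + 1)*(r^2 + 2*r) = r*(r - 5)*(r + 1)*(r + 2)*(r)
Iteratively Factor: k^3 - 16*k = (k - 4)*(k^2 + 4*k) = k*(k - 4)*(k + 4)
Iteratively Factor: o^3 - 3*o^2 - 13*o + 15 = (o + 3)*(o^2 - 6*o + 5) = (o - 5)*(o + 3)*(o - 1)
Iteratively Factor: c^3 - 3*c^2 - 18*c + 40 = (c + 4)*(c^2 - 7*c + 10) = (c - 2)*(c + 4)*(c - 5)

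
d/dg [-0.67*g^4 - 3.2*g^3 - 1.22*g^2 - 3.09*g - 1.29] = -2.68*g^3 - 9.6*g^2 - 2.44*g - 3.09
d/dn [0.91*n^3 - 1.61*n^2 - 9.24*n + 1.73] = 2.73*n^2 - 3.22*n - 9.24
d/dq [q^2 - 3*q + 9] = 2*q - 3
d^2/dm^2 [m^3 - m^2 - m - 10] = 6*m - 2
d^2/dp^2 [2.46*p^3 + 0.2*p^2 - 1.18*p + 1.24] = 14.76*p + 0.4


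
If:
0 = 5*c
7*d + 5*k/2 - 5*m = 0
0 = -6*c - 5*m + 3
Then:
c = 0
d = 3/7 - 5*k/14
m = 3/5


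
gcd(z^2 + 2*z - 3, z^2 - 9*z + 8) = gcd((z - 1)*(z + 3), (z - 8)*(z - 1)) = z - 1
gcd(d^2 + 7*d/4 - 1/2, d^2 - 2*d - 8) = d + 2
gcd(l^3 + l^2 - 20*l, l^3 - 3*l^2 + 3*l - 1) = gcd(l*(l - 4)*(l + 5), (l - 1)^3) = 1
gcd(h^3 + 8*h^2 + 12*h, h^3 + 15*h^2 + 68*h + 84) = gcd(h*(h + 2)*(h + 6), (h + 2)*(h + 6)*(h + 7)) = h^2 + 8*h + 12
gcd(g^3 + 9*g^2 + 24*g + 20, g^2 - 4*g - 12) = g + 2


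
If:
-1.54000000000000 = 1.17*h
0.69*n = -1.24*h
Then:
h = -1.32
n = 2.37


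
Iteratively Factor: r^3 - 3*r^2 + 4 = (r + 1)*(r^2 - 4*r + 4) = (r - 2)*(r + 1)*(r - 2)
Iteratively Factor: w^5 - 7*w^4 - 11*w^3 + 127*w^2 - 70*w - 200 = (w + 1)*(w^4 - 8*w^3 - 3*w^2 + 130*w - 200) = (w - 5)*(w + 1)*(w^3 - 3*w^2 - 18*w + 40) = (w - 5)*(w + 1)*(w + 4)*(w^2 - 7*w + 10) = (w - 5)^2*(w + 1)*(w + 4)*(w - 2)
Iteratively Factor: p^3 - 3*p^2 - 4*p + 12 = (p + 2)*(p^2 - 5*p + 6) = (p - 2)*(p + 2)*(p - 3)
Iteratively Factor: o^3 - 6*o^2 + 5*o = (o)*(o^2 - 6*o + 5) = o*(o - 1)*(o - 5)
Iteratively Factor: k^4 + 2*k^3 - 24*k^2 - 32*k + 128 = (k - 2)*(k^3 + 4*k^2 - 16*k - 64) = (k - 2)*(k + 4)*(k^2 - 16) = (k - 4)*(k - 2)*(k + 4)*(k + 4)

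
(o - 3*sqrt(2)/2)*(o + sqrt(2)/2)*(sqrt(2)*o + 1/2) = sqrt(2)*o^3 - 3*o^2/2 - 2*sqrt(2)*o - 3/4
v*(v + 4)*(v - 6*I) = v^3 + 4*v^2 - 6*I*v^2 - 24*I*v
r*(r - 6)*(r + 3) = r^3 - 3*r^2 - 18*r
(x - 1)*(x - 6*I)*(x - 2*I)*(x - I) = x^4 - x^3 - 9*I*x^3 - 20*x^2 + 9*I*x^2 + 20*x + 12*I*x - 12*I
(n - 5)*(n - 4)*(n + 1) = n^3 - 8*n^2 + 11*n + 20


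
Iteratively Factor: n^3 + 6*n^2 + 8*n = (n)*(n^2 + 6*n + 8) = n*(n + 2)*(n + 4)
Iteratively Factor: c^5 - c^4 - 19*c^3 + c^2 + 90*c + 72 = (c - 3)*(c^4 + 2*c^3 - 13*c^2 - 38*c - 24) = (c - 3)*(c + 3)*(c^3 - c^2 - 10*c - 8) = (c - 3)*(c + 1)*(c + 3)*(c^2 - 2*c - 8) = (c - 3)*(c + 1)*(c + 2)*(c + 3)*(c - 4)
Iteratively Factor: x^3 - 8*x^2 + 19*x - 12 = (x - 4)*(x^2 - 4*x + 3) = (x - 4)*(x - 3)*(x - 1)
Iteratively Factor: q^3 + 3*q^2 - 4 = (q + 2)*(q^2 + q - 2) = (q + 2)^2*(q - 1)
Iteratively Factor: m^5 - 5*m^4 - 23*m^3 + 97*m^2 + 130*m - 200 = (m - 1)*(m^4 - 4*m^3 - 27*m^2 + 70*m + 200) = (m - 1)*(m + 2)*(m^3 - 6*m^2 - 15*m + 100) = (m - 5)*(m - 1)*(m + 2)*(m^2 - m - 20) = (m - 5)*(m - 1)*(m + 2)*(m + 4)*(m - 5)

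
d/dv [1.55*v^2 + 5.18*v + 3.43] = 3.1*v + 5.18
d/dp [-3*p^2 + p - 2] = 1 - 6*p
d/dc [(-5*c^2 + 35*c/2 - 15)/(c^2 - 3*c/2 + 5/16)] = 40*(-64*c^2 + 172*c - 109)/(256*c^4 - 768*c^3 + 736*c^2 - 240*c + 25)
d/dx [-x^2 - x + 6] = -2*x - 1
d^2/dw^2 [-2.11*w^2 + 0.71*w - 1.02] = -4.22000000000000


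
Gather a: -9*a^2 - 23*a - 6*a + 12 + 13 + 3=-9*a^2 - 29*a + 28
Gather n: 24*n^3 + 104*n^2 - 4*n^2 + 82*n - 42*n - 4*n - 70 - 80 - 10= 24*n^3 + 100*n^2 + 36*n - 160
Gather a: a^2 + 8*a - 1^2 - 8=a^2 + 8*a - 9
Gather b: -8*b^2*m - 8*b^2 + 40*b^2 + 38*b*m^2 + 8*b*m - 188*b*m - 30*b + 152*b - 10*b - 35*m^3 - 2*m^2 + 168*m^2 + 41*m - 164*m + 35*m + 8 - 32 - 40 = b^2*(32 - 8*m) + b*(38*m^2 - 180*m + 112) - 35*m^3 + 166*m^2 - 88*m - 64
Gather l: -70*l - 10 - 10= -70*l - 20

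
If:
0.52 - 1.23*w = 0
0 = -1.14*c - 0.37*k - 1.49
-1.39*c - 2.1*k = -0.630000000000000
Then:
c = -1.79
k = 1.48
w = 0.42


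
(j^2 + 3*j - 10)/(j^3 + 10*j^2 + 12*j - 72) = (j + 5)/(j^2 + 12*j + 36)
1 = 1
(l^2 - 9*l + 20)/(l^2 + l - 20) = (l - 5)/(l + 5)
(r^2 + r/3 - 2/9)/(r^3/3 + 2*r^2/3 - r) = (3*r^2 + r - 2/3)/(r*(r^2 + 2*r - 3))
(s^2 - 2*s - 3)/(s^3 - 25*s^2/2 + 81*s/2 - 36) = 2*(s + 1)/(2*s^2 - 19*s + 24)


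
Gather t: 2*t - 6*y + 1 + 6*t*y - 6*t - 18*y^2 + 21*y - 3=t*(6*y - 4) - 18*y^2 + 15*y - 2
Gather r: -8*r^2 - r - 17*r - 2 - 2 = -8*r^2 - 18*r - 4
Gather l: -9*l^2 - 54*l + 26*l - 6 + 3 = -9*l^2 - 28*l - 3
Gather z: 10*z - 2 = 10*z - 2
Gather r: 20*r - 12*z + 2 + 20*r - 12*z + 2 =40*r - 24*z + 4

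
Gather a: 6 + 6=12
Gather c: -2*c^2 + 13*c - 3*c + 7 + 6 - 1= -2*c^2 + 10*c + 12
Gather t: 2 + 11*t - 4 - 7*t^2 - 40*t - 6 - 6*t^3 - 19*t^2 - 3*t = -6*t^3 - 26*t^2 - 32*t - 8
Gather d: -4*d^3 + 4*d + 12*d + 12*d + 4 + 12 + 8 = -4*d^3 + 28*d + 24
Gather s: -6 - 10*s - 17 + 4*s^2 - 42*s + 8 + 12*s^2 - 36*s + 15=16*s^2 - 88*s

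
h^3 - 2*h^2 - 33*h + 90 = (h - 5)*(h - 3)*(h + 6)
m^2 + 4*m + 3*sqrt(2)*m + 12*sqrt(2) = (m + 4)*(m + 3*sqrt(2))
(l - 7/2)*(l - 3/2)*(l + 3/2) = l^3 - 7*l^2/2 - 9*l/4 + 63/8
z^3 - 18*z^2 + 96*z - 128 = (z - 8)^2*(z - 2)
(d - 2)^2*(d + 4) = d^3 - 12*d + 16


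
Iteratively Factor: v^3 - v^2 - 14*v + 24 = (v + 4)*(v^2 - 5*v + 6) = (v - 3)*(v + 4)*(v - 2)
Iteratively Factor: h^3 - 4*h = (h - 2)*(h^2 + 2*h) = (h - 2)*(h + 2)*(h)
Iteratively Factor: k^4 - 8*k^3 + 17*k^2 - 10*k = (k - 2)*(k^3 - 6*k^2 + 5*k) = k*(k - 2)*(k^2 - 6*k + 5) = k*(k - 5)*(k - 2)*(k - 1)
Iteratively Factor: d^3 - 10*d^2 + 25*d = (d - 5)*(d^2 - 5*d) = (d - 5)^2*(d)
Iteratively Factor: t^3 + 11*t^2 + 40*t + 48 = (t + 3)*(t^2 + 8*t + 16) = (t + 3)*(t + 4)*(t + 4)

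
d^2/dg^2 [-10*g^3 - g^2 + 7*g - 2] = -60*g - 2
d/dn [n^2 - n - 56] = 2*n - 1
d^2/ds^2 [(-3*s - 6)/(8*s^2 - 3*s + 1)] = 6*(-(s + 2)*(16*s - 3)^2 + (24*s + 13)*(8*s^2 - 3*s + 1))/(8*s^2 - 3*s + 1)^3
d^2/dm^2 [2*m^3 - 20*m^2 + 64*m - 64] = 12*m - 40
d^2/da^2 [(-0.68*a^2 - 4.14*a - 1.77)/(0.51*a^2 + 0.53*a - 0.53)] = (-1.78602*a^3 - 3.865086*a^2 - 9.584838*a - 4.659124)/(0.132651*a^6 + 0.413559*a^5 + 0.0162180000000001*a^4 - 0.710677*a^3 - 0.016854*a^2 + 0.446631*a - 0.148877)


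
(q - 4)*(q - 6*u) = q^2 - 6*q*u - 4*q + 24*u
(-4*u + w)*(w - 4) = -4*u*w + 16*u + w^2 - 4*w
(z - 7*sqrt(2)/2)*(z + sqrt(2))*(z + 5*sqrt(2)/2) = z^3 - 39*z/2 - 35*sqrt(2)/2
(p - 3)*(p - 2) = p^2 - 5*p + 6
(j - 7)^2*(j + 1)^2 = j^4 - 12*j^3 + 22*j^2 + 84*j + 49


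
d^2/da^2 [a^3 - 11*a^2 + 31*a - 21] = 6*a - 22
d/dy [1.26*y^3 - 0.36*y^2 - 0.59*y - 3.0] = 3.78*y^2 - 0.72*y - 0.59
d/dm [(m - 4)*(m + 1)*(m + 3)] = 3*m^2 - 13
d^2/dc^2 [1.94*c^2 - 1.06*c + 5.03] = 3.88000000000000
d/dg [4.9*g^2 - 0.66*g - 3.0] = 9.8*g - 0.66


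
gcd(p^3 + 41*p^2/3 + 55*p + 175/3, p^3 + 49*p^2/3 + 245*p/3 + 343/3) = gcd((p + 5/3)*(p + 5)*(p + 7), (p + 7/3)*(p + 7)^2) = p + 7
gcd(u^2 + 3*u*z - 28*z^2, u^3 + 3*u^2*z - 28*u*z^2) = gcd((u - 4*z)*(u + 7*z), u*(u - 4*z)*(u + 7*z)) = -u^2 - 3*u*z + 28*z^2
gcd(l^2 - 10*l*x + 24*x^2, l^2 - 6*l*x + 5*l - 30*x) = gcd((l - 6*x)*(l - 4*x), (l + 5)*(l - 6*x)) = -l + 6*x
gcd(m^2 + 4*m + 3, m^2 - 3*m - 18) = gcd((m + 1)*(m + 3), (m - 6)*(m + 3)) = m + 3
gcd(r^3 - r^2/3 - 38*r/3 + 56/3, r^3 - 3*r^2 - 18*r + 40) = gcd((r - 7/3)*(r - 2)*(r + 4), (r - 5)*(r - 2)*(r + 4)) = r^2 + 2*r - 8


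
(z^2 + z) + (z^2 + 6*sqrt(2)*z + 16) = 2*z^2 + z + 6*sqrt(2)*z + 16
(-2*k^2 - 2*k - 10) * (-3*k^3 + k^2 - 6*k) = 6*k^5 + 4*k^4 + 40*k^3 + 2*k^2 + 60*k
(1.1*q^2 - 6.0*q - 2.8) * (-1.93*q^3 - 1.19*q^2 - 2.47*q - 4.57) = -2.123*q^5 + 10.271*q^4 + 9.827*q^3 + 13.125*q^2 + 34.336*q + 12.796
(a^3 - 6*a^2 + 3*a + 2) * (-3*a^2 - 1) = -3*a^5 + 18*a^4 - 10*a^3 - 3*a - 2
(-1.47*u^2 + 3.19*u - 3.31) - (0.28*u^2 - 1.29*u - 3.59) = -1.75*u^2 + 4.48*u + 0.28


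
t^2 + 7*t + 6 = (t + 1)*(t + 6)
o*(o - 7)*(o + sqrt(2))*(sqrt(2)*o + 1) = sqrt(2)*o^4 - 7*sqrt(2)*o^3 + 3*o^3 - 21*o^2 + sqrt(2)*o^2 - 7*sqrt(2)*o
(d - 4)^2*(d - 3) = d^3 - 11*d^2 + 40*d - 48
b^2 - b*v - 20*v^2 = (b - 5*v)*(b + 4*v)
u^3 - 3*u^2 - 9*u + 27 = (u - 3)^2*(u + 3)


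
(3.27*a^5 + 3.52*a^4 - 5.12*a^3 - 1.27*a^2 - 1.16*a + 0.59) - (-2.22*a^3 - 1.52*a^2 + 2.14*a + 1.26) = 3.27*a^5 + 3.52*a^4 - 2.9*a^3 + 0.25*a^2 - 3.3*a - 0.67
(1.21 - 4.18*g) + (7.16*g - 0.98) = 2.98*g + 0.23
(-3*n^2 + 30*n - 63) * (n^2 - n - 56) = -3*n^4 + 33*n^3 + 75*n^2 - 1617*n + 3528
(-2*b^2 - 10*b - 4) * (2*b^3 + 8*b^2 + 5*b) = -4*b^5 - 36*b^4 - 98*b^3 - 82*b^2 - 20*b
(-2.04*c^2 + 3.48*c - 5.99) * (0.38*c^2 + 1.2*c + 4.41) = -0.7752*c^4 - 1.1256*c^3 - 7.0966*c^2 + 8.1588*c - 26.4159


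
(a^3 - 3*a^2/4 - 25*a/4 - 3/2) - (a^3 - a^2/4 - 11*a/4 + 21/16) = -a^2/2 - 7*a/2 - 45/16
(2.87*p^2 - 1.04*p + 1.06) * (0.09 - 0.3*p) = -0.861*p^3 + 0.5703*p^2 - 0.4116*p + 0.0954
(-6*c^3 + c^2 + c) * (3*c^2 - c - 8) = -18*c^5 + 9*c^4 + 50*c^3 - 9*c^2 - 8*c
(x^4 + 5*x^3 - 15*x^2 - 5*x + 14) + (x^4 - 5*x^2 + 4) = 2*x^4 + 5*x^3 - 20*x^2 - 5*x + 18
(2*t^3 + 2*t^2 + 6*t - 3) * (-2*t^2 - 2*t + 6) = -4*t^5 - 8*t^4 - 4*t^3 + 6*t^2 + 42*t - 18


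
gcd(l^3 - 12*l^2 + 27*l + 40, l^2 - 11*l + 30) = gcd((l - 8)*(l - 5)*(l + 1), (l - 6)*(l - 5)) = l - 5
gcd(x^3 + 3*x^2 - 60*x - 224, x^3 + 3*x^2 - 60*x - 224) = x^3 + 3*x^2 - 60*x - 224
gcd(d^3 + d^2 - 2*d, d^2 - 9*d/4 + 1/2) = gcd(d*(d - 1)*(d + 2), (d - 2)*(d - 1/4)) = 1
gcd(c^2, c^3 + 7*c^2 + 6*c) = c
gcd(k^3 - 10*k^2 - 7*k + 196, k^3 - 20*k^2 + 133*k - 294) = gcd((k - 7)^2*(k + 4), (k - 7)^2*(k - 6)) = k^2 - 14*k + 49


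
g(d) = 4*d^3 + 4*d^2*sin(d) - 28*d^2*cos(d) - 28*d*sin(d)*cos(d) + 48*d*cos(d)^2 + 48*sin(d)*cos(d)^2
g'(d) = 28*d^2*sin(d) + 4*d^2*cos(d) + 12*d^2 + 28*d*sin(d)^2 - 96*d*sin(d)*cos(d) + 8*d*sin(d) - 28*d*cos(d)^2 - 56*d*cos(d) - 96*sin(d)^2*cos(d) - 28*sin(d)*cos(d) + 48*cos(d)^3 + 48*cos(d)^2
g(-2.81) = -0.32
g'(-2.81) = -0.18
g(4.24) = 455.09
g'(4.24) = -254.06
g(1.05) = 3.19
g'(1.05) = -38.66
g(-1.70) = -16.75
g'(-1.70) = -61.72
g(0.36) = 23.60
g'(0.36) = 27.50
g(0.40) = 24.51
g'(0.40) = 18.07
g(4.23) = 457.63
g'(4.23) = -252.85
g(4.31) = 437.04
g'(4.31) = -261.19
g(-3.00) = 0.36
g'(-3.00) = -6.79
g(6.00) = 154.13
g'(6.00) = 52.41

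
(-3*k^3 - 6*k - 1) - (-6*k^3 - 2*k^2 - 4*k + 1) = 3*k^3 + 2*k^2 - 2*k - 2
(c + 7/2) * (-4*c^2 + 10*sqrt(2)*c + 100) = -4*c^3 - 14*c^2 + 10*sqrt(2)*c^2 + 35*sqrt(2)*c + 100*c + 350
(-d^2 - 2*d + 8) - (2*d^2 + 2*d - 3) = -3*d^2 - 4*d + 11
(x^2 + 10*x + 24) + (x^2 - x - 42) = 2*x^2 + 9*x - 18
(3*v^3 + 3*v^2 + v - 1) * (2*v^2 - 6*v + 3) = 6*v^5 - 12*v^4 - 7*v^3 + v^2 + 9*v - 3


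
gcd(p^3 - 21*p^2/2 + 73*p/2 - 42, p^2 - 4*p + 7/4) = p - 7/2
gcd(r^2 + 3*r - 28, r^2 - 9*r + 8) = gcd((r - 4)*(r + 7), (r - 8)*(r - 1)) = 1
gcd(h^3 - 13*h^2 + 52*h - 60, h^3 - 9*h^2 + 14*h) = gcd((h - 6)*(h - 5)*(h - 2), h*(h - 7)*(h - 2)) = h - 2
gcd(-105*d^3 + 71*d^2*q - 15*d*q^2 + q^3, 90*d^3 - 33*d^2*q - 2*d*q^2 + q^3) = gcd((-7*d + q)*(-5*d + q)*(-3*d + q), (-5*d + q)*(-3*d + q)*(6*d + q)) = 15*d^2 - 8*d*q + q^2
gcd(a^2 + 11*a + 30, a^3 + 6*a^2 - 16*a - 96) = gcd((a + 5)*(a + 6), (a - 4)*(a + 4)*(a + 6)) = a + 6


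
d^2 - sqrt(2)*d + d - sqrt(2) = (d + 1)*(d - sqrt(2))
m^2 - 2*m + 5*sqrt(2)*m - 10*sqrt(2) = (m - 2)*(m + 5*sqrt(2))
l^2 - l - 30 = (l - 6)*(l + 5)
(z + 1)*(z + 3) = z^2 + 4*z + 3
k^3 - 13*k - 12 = (k - 4)*(k + 1)*(k + 3)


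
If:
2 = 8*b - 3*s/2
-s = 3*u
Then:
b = 1/4 - 9*u/16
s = -3*u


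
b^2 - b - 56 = (b - 8)*(b + 7)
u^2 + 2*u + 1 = (u + 1)^2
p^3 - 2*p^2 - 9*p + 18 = (p - 3)*(p - 2)*(p + 3)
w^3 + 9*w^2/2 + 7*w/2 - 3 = (w - 1/2)*(w + 2)*(w + 3)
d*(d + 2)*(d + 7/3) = d^3 + 13*d^2/3 + 14*d/3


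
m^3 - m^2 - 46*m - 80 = (m - 8)*(m + 2)*(m + 5)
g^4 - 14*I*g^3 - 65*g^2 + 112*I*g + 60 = (g - 6*I)*(g - 5*I)*(g - 2*I)*(g - I)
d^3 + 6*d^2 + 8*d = d*(d + 2)*(d + 4)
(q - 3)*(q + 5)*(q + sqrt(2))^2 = q^4 + 2*q^3 + 2*sqrt(2)*q^3 - 13*q^2 + 4*sqrt(2)*q^2 - 30*sqrt(2)*q + 4*q - 30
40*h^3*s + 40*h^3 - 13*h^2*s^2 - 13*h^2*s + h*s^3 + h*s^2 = (-8*h + s)*(-5*h + s)*(h*s + h)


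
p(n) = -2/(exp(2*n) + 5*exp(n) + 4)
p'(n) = -2*(-2*exp(2*n) - 5*exp(n))/(exp(2*n) + 5*exp(n) + 4)^2 = (4*exp(n) + 10)*exp(n)/(exp(2*n) + 5*exp(n) + 4)^2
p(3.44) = -0.00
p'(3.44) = 0.00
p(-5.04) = -0.50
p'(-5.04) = 0.00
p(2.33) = -0.01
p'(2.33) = 0.02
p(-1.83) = -0.41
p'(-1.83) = 0.07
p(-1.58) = -0.39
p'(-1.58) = 0.09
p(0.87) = -0.09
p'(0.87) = 0.10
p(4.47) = -0.00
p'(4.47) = 0.00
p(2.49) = -0.01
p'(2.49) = 0.02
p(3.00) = 0.00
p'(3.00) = 0.01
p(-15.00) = -0.50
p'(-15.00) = 0.00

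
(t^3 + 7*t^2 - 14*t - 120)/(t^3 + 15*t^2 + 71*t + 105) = (t^2 + 2*t - 24)/(t^2 + 10*t + 21)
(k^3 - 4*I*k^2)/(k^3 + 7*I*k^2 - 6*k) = k*(k - 4*I)/(k^2 + 7*I*k - 6)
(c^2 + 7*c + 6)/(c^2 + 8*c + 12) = (c + 1)/(c + 2)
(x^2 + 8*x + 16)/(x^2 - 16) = (x + 4)/(x - 4)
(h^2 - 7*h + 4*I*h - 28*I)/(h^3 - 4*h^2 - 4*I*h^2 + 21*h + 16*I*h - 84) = (h^2 + h*(-7 + 4*I) - 28*I)/(h^3 - 4*h^2*(1 + I) + h*(21 + 16*I) - 84)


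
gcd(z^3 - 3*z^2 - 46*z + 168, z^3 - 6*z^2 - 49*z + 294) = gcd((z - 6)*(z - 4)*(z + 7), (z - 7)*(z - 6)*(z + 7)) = z^2 + z - 42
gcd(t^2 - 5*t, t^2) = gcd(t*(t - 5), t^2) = t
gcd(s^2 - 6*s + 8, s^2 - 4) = s - 2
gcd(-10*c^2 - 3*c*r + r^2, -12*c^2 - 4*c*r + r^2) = 2*c + r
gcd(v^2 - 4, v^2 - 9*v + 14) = v - 2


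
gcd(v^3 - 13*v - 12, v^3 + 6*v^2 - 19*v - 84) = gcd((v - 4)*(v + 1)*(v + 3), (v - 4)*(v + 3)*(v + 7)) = v^2 - v - 12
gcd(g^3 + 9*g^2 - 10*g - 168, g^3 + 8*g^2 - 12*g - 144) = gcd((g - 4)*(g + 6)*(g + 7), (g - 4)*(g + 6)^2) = g^2 + 2*g - 24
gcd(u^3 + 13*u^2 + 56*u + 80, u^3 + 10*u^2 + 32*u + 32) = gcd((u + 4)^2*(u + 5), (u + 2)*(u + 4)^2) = u^2 + 8*u + 16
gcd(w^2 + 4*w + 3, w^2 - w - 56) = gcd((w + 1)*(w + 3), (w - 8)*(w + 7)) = 1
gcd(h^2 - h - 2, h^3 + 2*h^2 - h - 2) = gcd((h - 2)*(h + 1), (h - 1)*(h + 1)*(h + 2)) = h + 1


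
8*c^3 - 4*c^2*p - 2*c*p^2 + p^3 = (-2*c + p)^2*(2*c + p)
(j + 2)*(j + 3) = j^2 + 5*j + 6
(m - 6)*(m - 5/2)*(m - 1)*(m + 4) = m^4 - 11*m^3/2 - 29*m^2/2 + 79*m - 60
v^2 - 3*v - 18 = (v - 6)*(v + 3)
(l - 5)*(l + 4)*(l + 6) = l^3 + 5*l^2 - 26*l - 120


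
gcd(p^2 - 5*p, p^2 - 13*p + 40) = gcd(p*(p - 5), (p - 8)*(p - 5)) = p - 5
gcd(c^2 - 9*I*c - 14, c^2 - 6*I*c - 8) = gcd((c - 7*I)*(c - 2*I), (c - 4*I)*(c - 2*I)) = c - 2*I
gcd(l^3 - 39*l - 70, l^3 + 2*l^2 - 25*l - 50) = l^2 + 7*l + 10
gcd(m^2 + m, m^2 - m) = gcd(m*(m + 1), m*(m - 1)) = m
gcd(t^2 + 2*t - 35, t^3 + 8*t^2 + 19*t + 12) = 1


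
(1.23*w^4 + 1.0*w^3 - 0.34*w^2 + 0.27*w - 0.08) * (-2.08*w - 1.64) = -2.5584*w^5 - 4.0972*w^4 - 0.9328*w^3 - 0.00400000000000011*w^2 - 0.2764*w + 0.1312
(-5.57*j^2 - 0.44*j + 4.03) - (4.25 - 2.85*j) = -5.57*j^2 + 2.41*j - 0.22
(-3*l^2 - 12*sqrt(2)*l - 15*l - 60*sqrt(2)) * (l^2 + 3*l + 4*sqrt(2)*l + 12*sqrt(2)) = -3*l^4 - 24*sqrt(2)*l^3 - 24*l^3 - 192*sqrt(2)*l^2 - 141*l^2 - 768*l - 360*sqrt(2)*l - 1440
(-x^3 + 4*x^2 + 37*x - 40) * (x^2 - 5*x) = -x^5 + 9*x^4 + 17*x^3 - 225*x^2 + 200*x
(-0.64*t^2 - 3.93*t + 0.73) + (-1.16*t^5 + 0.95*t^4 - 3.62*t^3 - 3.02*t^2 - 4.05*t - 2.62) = -1.16*t^5 + 0.95*t^4 - 3.62*t^3 - 3.66*t^2 - 7.98*t - 1.89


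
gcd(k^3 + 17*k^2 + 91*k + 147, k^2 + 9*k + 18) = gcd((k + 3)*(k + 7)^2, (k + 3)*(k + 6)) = k + 3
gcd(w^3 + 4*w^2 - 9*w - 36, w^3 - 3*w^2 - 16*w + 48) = w^2 + w - 12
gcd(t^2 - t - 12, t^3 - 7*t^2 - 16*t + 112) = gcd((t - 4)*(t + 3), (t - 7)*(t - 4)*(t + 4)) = t - 4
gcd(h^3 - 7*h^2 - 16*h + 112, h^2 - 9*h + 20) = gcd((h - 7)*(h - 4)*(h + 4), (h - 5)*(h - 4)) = h - 4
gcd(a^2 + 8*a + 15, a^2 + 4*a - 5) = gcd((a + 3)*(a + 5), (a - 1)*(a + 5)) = a + 5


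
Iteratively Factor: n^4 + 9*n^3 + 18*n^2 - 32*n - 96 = (n - 2)*(n^3 + 11*n^2 + 40*n + 48) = (n - 2)*(n + 4)*(n^2 + 7*n + 12) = (n - 2)*(n + 4)^2*(n + 3)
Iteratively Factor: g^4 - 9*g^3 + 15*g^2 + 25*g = (g - 5)*(g^3 - 4*g^2 - 5*g) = (g - 5)*(g + 1)*(g^2 - 5*g) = (g - 5)^2*(g + 1)*(g)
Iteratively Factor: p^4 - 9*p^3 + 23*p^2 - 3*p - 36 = (p - 3)*(p^3 - 6*p^2 + 5*p + 12) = (p - 4)*(p - 3)*(p^2 - 2*p - 3) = (p - 4)*(p - 3)^2*(p + 1)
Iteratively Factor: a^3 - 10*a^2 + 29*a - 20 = (a - 1)*(a^2 - 9*a + 20) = (a - 4)*(a - 1)*(a - 5)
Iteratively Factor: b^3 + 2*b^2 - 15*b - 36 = (b + 3)*(b^2 - b - 12) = (b - 4)*(b + 3)*(b + 3)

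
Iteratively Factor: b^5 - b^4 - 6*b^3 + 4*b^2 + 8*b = (b + 1)*(b^4 - 2*b^3 - 4*b^2 + 8*b) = b*(b + 1)*(b^3 - 2*b^2 - 4*b + 8) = b*(b - 2)*(b + 1)*(b^2 - 4) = b*(b - 2)*(b + 1)*(b + 2)*(b - 2)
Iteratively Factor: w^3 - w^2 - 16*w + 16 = (w - 4)*(w^2 + 3*w - 4) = (w - 4)*(w + 4)*(w - 1)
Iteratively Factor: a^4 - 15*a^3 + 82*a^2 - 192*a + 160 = (a - 4)*(a^3 - 11*a^2 + 38*a - 40) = (a - 4)*(a - 2)*(a^2 - 9*a + 20) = (a - 5)*(a - 4)*(a - 2)*(a - 4)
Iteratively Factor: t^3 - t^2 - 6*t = (t)*(t^2 - t - 6) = t*(t + 2)*(t - 3)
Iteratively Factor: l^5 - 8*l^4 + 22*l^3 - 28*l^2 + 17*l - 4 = (l - 1)*(l^4 - 7*l^3 + 15*l^2 - 13*l + 4) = (l - 4)*(l - 1)*(l^3 - 3*l^2 + 3*l - 1) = (l - 4)*(l - 1)^2*(l^2 - 2*l + 1) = (l - 4)*(l - 1)^3*(l - 1)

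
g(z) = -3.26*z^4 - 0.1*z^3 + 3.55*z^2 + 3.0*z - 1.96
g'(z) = -13.04*z^3 - 0.3*z^2 + 7.1*z + 3.0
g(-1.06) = -5.15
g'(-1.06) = 10.67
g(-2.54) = -120.73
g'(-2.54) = 196.72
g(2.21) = -56.84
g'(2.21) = -123.53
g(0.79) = 1.31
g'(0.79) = 1.99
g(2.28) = -65.95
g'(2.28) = -136.93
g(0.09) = -1.66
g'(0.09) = 3.63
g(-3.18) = -305.75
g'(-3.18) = 396.72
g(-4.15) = -913.09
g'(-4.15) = 900.38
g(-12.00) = -66953.32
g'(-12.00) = 22407.72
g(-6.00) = -4095.52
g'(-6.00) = 2766.24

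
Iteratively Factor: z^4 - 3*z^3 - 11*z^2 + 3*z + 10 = (z + 2)*(z^3 - 5*z^2 - z + 5) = (z - 5)*(z + 2)*(z^2 - 1) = (z - 5)*(z + 1)*(z + 2)*(z - 1)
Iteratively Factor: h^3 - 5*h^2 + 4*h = (h)*(h^2 - 5*h + 4) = h*(h - 1)*(h - 4)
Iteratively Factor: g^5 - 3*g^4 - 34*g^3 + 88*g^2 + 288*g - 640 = (g - 2)*(g^4 - g^3 - 36*g^2 + 16*g + 320) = (g - 4)*(g - 2)*(g^3 + 3*g^2 - 24*g - 80) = (g - 4)*(g - 2)*(g + 4)*(g^2 - g - 20) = (g - 4)*(g - 2)*(g + 4)^2*(g - 5)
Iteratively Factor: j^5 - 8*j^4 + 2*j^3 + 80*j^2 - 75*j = (j + 3)*(j^4 - 11*j^3 + 35*j^2 - 25*j) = j*(j + 3)*(j^3 - 11*j^2 + 35*j - 25) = j*(j - 1)*(j + 3)*(j^2 - 10*j + 25) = j*(j - 5)*(j - 1)*(j + 3)*(j - 5)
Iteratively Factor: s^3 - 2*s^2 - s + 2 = (s + 1)*(s^2 - 3*s + 2) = (s - 2)*(s + 1)*(s - 1)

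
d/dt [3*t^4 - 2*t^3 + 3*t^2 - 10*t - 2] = 12*t^3 - 6*t^2 + 6*t - 10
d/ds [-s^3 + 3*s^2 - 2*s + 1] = -3*s^2 + 6*s - 2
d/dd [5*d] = 5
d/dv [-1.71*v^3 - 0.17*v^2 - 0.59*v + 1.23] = -5.13*v^2 - 0.34*v - 0.59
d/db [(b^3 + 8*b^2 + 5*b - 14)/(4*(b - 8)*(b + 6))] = (b^4 - 4*b^3 - 165*b^2 - 740*b - 268)/(4*(b^4 - 4*b^3 - 92*b^2 + 192*b + 2304))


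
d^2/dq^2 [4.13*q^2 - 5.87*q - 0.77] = 8.26000000000000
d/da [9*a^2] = 18*a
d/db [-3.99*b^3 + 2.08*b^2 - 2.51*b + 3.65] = -11.97*b^2 + 4.16*b - 2.51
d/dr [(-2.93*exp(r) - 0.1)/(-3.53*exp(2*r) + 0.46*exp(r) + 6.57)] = (-(2.93*exp(r) + 0.1)*(7.06*exp(r) - 0.46) + 10.3429*exp(2*r) - 1.3478*exp(r) - 19.2501)*exp(r)/(-3.53*exp(2*r) + 0.46*exp(r) + 6.57)^2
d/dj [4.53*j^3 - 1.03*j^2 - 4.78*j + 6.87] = 13.59*j^2 - 2.06*j - 4.78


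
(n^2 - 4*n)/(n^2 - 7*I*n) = (n - 4)/(n - 7*I)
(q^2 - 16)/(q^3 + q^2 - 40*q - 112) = (q - 4)/(q^2 - 3*q - 28)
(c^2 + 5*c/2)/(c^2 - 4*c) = (c + 5/2)/(c - 4)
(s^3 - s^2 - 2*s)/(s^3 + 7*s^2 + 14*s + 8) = s*(s - 2)/(s^2 + 6*s + 8)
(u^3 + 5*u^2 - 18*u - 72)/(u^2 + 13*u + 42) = (u^2 - u - 12)/(u + 7)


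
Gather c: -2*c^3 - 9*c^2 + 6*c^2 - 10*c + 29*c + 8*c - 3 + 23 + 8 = -2*c^3 - 3*c^2 + 27*c + 28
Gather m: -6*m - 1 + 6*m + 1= 0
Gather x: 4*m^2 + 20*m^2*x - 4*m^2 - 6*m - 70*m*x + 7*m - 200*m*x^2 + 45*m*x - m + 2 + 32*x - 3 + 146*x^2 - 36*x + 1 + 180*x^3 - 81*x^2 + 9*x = 180*x^3 + x^2*(65 - 200*m) + x*(20*m^2 - 25*m + 5)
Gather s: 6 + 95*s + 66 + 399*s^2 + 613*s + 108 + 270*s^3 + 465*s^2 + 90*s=270*s^3 + 864*s^2 + 798*s + 180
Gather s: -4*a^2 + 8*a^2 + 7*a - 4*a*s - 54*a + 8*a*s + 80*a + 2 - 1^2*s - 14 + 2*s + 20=4*a^2 + 33*a + s*(4*a + 1) + 8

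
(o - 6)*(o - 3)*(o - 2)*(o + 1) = o^4 - 10*o^3 + 25*o^2 - 36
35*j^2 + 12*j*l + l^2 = (5*j + l)*(7*j + l)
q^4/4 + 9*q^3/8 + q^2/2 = q^2*(q/4 + 1)*(q + 1/2)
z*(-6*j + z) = -6*j*z + z^2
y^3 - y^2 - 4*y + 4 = (y - 2)*(y - 1)*(y + 2)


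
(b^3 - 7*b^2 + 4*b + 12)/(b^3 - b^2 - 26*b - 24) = (b - 2)/(b + 4)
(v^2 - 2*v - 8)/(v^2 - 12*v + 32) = (v + 2)/(v - 8)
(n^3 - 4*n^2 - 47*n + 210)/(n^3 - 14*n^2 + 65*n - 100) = (n^2 + n - 42)/(n^2 - 9*n + 20)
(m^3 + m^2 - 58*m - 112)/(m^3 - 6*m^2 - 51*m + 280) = (m + 2)/(m - 5)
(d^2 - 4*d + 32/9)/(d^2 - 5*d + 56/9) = (3*d - 4)/(3*d - 7)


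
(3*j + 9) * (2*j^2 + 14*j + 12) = 6*j^3 + 60*j^2 + 162*j + 108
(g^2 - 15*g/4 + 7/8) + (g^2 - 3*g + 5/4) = 2*g^2 - 27*g/4 + 17/8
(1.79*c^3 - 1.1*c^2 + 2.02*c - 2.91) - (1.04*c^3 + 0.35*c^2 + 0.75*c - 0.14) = 0.75*c^3 - 1.45*c^2 + 1.27*c - 2.77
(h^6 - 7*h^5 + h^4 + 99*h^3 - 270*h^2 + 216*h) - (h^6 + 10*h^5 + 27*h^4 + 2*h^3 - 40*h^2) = -17*h^5 - 26*h^4 + 97*h^3 - 230*h^2 + 216*h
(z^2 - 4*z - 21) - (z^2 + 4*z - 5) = -8*z - 16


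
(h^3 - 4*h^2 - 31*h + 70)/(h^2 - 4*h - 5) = (-h^3 + 4*h^2 + 31*h - 70)/(-h^2 + 4*h + 5)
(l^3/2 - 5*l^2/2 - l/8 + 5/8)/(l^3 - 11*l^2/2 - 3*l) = (2*l^2 - 11*l + 5)/(4*l*(l - 6))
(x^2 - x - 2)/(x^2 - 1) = (x - 2)/(x - 1)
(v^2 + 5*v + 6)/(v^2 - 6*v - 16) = (v + 3)/(v - 8)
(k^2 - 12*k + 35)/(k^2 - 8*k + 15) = (k - 7)/(k - 3)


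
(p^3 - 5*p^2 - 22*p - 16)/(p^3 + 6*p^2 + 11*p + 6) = (p - 8)/(p + 3)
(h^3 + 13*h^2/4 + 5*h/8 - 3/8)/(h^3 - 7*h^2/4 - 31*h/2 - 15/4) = (8*h^2 + 2*h - 1)/(2*(4*h^2 - 19*h - 5))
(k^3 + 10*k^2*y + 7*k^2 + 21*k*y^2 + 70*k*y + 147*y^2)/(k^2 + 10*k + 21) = (k^2 + 10*k*y + 21*y^2)/(k + 3)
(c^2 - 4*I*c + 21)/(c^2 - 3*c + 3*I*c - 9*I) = (c - 7*I)/(c - 3)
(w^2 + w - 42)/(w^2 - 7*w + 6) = (w + 7)/(w - 1)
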